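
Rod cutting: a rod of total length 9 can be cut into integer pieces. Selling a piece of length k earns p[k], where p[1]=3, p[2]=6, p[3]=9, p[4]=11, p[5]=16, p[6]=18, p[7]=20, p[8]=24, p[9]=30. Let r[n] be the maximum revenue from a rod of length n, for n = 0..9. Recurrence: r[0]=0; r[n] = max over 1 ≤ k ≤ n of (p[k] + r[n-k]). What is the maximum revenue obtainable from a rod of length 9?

30

   n    0    1    2    3    4    5    6    7    8    9
r[n]    0    3    6    9   12   16   19   22   25   30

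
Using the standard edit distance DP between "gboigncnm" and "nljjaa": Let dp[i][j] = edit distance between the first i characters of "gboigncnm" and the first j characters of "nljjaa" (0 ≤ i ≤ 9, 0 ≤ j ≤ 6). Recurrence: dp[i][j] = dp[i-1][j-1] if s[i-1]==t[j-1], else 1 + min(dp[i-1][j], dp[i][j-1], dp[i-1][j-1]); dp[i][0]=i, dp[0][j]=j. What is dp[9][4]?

8

   ''  n  l  j  j  a  a
''  0  1  2  3  4  5  6
 g  1  1  2  3  4  5  6
 b  2  2  2  3  4  5  6
 o  3  3  3  3  4  5  6
 i  4  4  4  4  4  5  6
 g  5  5  5  5  5  5  6
 n  6  5  6  6  6  6  6
 c  7  6  6  7  7  7  7
 n  8  7  7  7  8  8  8
 m  9  8  8  8  8  9  9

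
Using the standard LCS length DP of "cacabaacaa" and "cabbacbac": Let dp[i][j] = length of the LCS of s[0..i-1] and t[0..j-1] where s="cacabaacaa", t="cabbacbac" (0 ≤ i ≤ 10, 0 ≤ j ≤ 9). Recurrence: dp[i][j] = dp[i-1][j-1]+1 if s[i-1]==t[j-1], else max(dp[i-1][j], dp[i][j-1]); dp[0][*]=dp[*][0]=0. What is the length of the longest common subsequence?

   ''  c  a  b  b  a  c  b  a  c
''  0  0  0  0  0  0  0  0  0  0
 c  0  1  1  1  1  1  1  1  1  1
 a  0  1  2  2  2  2  2  2  2  2
 c  0  1  2  2  2  2  3  3  3  3
 a  0  1  2  2  2  3  3  3  4  4
 b  0  1  2  3  3  3  3  4  4  4
 a  0  1  2  3  3  4  4  4  5  5
 a  0  1  2  3  3  4  4  4  5  5
 c  0  1  2  3  3  4  5  5  5  6
 a  0  1  2  3  3  4  5  5  6  6
 a  0  1  2  3  3  4  5  5  6  6

6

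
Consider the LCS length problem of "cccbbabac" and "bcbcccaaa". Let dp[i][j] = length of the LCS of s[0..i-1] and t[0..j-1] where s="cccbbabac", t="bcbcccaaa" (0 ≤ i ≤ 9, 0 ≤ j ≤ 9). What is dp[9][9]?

5

   ''  b  c  b  c  c  c  a  a  a
''  0  0  0  0  0  0  0  0  0  0
 c  0  0  1  1  1  1  1  1  1  1
 c  0  0  1  1  2  2  2  2  2  2
 c  0  0  1  1  2  3  3  3  3  3
 b  0  1  1  2  2  3  3  3  3  3
 b  0  1  1  2  2  3  3  3  3  3
 a  0  1  1  2  2  3  3  4  4  4
 b  0  1  1  2  2  3  3  4  4  4
 a  0  1  1  2  2  3  3  4  5  5
 c  0  1  2  2  3  3  4  4  5  5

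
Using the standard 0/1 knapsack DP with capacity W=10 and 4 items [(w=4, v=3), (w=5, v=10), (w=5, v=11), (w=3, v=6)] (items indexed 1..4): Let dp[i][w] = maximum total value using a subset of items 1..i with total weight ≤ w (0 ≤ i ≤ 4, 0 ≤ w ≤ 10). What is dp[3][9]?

14

i\w   0   1   2   3   4   5   6   7   8   9  10
  0   0   0   0   0   0   0   0   0   0   0   0
  1   0   0   0   0   3   3   3   3   3   3   3
  2   0   0   0   0   3  10  10  10  10  13  13
  3   0   0   0   0   3  11  11  11  11  14  21
  4   0   0   0   6   6  11  11  11  17  17  21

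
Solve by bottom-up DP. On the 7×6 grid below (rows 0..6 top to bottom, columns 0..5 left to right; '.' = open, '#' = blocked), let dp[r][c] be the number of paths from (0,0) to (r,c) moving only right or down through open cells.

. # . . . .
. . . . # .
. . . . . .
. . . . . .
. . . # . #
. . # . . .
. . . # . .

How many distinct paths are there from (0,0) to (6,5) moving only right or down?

28

r\c   0   1   2   3   4   5
  0   1   0   0   0   0   0
  1   1   1   1   1   0   0
  2   1   2   3   4   4   4
  3   1   3   6  10  14  18
  4   1   4  10   0  14   0
  5   1   5   0   0  14  14
  6   1   6   6   0  14  28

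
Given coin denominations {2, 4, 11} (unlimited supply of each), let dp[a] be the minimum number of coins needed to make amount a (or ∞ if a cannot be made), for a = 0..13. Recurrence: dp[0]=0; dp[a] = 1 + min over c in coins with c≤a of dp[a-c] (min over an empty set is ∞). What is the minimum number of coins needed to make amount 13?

2

 a  0  1  2  3  4  5  6  7  8  9 10 11 12 13
dp  0  -  1  -  1  -  2  -  2  -  3  1  3  2
(- denotes ∞ / unreachable)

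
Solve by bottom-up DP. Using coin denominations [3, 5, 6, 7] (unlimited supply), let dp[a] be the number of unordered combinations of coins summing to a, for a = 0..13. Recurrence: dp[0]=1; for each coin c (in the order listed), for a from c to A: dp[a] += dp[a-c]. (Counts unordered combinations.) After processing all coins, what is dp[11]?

2

after  coin     0     1     2     3     4     5     6     7     8     9    10    11    12    13
          3     1     0     0     1     0     0     1     0     0     1     0     0     1     0
          5     1     0     0     1     0     1     1     0     1     1     1     1     1     1
          6     1     0     0     1     0     1     2     0     1     2     1     2     3     1
          7     1     0     0     1     0     1     2     1     1     2     2     2     4     3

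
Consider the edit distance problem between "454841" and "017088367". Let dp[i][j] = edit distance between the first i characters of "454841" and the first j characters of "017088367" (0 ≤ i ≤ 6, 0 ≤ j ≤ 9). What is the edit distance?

8

   ''  0  1  7  0  8  8  3  6  7
''  0  1  2  3  4  5  6  7  8  9
 4  1  1  2  3  4  5  6  7  8  9
 5  2  2  2  3  4  5  6  7  8  9
 4  3  3  3  3  4  5  6  7  8  9
 8  4  4  4  4  4  4  5  6  7  8
 4  5  5  5  5  5  5  5  6  7  8
 1  6  6  5  6  6  6  6  6  7  8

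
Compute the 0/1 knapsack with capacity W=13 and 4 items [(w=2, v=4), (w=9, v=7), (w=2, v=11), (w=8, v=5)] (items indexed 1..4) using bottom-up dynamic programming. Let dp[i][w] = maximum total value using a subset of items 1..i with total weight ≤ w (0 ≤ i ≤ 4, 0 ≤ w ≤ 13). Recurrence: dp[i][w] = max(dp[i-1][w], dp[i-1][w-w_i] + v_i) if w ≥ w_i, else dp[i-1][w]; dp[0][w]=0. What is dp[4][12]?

20

i\w   0   1   2   3   4   5   6   7   8   9  10  11  12  13
  0   0   0   0   0   0   0   0   0   0   0   0   0   0   0
  1   0   0   4   4   4   4   4   4   4   4   4   4   4   4
  2   0   0   4   4   4   4   4   4   4   7   7  11  11  11
  3   0   0  11  11  15  15  15  15  15  15  15  18  18  22
  4   0   0  11  11  15  15  15  15  15  15  16  18  20  22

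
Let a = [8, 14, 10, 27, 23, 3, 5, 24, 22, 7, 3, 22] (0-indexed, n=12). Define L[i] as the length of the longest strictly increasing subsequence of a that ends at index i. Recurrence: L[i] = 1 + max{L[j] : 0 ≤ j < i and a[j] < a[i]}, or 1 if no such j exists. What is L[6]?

   i    0    1    2    3    4    5    6    7    8    9   10   11
a[i]    8   14   10   27   23    3    5   24   22    7    3   22
L[i]    1    2    2    3    3    1    2    4    3    3    1    4

2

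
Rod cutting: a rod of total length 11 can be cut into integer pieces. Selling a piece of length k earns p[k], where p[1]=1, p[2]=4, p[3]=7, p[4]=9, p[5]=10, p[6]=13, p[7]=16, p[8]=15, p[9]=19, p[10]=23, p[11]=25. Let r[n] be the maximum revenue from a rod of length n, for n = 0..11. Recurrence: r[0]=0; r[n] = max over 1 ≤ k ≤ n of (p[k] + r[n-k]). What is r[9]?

   n    0    1    2    3    4    5    6    7    8    9   10   11
r[n]    0    1    4    7    9   11   14   16   18   21   23   25

21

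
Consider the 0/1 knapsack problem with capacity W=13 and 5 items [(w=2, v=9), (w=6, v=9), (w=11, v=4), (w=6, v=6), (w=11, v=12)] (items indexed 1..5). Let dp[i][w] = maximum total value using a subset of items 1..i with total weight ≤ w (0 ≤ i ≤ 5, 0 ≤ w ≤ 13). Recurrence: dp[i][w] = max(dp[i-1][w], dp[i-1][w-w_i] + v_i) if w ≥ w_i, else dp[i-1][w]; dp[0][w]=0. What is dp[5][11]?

i\w   0   1   2   3   4   5   6   7   8   9  10  11  12  13
  0   0   0   0   0   0   0   0   0   0   0   0   0   0   0
  1   0   0   9   9   9   9   9   9   9   9   9   9   9   9
  2   0   0   9   9   9   9   9   9  18  18  18  18  18  18
  3   0   0   9   9   9   9   9   9  18  18  18  18  18  18
  4   0   0   9   9   9   9   9   9  18  18  18  18  18  18
  5   0   0   9   9   9   9   9   9  18  18  18  18  18  21

18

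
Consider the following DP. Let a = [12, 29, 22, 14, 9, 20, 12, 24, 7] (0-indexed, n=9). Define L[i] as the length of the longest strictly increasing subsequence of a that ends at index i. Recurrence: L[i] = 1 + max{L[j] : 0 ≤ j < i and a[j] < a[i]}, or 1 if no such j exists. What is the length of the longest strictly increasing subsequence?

   i    0    1    2    3    4    5    6    7    8
a[i]   12   29   22   14    9   20   12   24    7
L[i]    1    2    2    2    1    3    2    4    1

4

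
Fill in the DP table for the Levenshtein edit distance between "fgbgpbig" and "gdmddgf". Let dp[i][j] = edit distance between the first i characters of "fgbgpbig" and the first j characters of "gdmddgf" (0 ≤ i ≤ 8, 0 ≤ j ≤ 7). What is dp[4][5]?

   ''  g  d  m  d  d  g  f
''  0  1  2  3  4  5  6  7
 f  1  1  2  3  4  5  6  6
 g  2  1  2  3  4  5  5  6
 b  3  2  2  3  4  5  6  6
 g  4  3  3  3  4  5  5  6
 p  5  4  4  4  4  5  6  6
 b  6  5  5  5  5  5  6  7
 i  7  6  6  6  6  6  6  7
 g  8  7  7  7  7  7  6  7

5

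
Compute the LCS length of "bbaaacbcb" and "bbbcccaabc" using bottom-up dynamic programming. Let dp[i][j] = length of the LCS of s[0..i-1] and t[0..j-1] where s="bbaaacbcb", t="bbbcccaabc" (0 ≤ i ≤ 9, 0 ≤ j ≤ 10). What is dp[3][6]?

   ''  b  b  b  c  c  c  a  a  b  c
''  0  0  0  0  0  0  0  0  0  0  0
 b  0  1  1  1  1  1  1  1  1  1  1
 b  0  1  2  2  2  2  2  2  2  2  2
 a  0  1  2  2  2  2  2  3  3  3  3
 a  0  1  2  2  2  2  2  3  4  4  4
 a  0  1  2  2  2  2  2  3  4  4  4
 c  0  1  2  2  3  3  3  3  4  4  5
 b  0  1  2  3  3  3  3  3  4  5  5
 c  0  1  2  3  4  4  4  4  4  5  6
 b  0  1  2  3  4  4  4  4  4  5  6

2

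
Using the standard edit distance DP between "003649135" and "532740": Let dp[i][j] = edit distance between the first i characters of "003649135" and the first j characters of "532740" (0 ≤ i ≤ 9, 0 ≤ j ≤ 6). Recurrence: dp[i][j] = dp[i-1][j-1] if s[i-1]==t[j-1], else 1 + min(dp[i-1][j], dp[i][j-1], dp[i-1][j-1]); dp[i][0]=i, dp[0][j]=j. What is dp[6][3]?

   ''  5  3  2  7  4  0
''  0  1  2  3  4  5  6
 0  1  1  2  3  4  5  5
 0  2  2  2  3  4  5  5
 3  3  3  2  3  4  5  6
 6  4  4  3  3  4  5  6
 4  5  5  4  4  4  4  5
 9  6  6  5  5  5  5  5
 1  7  7  6  6  6  6  6
 3  8  8  7  7  7  7  7
 5  9  8  8  8  8  8  8

5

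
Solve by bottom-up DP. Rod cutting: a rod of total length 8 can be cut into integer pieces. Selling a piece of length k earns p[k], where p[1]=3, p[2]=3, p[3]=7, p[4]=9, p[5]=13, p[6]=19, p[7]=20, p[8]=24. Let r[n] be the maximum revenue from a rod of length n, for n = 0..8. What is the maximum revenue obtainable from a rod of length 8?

   n    0    1    2    3    4    5    6    7    8
r[n]    0    3    6    9   12   15   19   22   25

25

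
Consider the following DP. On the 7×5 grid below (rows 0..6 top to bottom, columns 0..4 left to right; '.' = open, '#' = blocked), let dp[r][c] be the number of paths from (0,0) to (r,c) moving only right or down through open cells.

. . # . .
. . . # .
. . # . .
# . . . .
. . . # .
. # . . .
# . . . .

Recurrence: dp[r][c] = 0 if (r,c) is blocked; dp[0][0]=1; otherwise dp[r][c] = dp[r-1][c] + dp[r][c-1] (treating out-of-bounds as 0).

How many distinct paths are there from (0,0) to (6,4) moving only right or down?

r\c   0   1   2   3   4
  0   1   1   0   0   0
  1   1   2   2   0   0
  2   1   3   0   0   0
  3   0   3   3   3   3
  4   0   3   6   0   3
  5   0   0   6   6   9
  6   0   0   6  12  21

21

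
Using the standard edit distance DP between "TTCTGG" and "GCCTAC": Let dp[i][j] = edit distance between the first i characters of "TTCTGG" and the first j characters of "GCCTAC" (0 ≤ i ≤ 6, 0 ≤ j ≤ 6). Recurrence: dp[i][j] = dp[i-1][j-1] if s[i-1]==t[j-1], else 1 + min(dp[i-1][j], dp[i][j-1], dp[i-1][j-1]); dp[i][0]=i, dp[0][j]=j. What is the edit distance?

   ''  G  C  C  T  A  C
''  0  1  2  3  4  5  6
 T  1  1  2  3  3  4  5
 T  2  2  2  3  3  4  5
 C  3  3  2  2  3  4  4
 T  4  4  3  3  2  3  4
 G  5  4  4  4  3  3  4
 G  6  5  5  5  4  4  4

4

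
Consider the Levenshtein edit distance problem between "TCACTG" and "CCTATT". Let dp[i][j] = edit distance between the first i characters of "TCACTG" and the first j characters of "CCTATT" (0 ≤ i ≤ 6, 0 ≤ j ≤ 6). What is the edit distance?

4

   ''  C  C  T  A  T  T
''  0  1  2  3  4  5  6
 T  1  1  2  2  3  4  5
 C  2  1  1  2  3  4  5
 A  3  2  2  2  2  3  4
 C  4  3  2  3  3  3  4
 T  5  4  3  2  3  3  3
 G  6  5  4  3  3  4  4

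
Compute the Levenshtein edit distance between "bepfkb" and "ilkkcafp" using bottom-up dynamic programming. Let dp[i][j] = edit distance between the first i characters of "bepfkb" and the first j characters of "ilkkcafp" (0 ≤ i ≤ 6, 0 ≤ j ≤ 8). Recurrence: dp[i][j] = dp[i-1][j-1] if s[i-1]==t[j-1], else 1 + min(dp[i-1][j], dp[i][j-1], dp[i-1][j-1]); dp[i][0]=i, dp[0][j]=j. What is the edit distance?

   ''  i  l  k  k  c  a  f  p
''  0  1  2  3  4  5  6  7  8
 b  1  1  2  3  4  5  6  7  8
 e  2  2  2  3  4  5  6  7  8
 p  3  3  3  3  4  5  6  7  7
 f  4  4  4  4  4  5  6  6  7
 k  5  5  5  4  4  5  6  7  7
 b  6  6  6  5  5  5  6  7  8

8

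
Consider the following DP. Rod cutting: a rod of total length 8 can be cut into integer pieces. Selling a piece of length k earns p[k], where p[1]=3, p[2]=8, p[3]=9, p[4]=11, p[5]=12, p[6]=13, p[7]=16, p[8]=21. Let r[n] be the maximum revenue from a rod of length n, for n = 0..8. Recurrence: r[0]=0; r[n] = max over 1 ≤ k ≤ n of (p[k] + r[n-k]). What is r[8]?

   n    0    1    2    3    4    5    6    7    8
r[n]    0    3    8   11   16   19   24   27   32

32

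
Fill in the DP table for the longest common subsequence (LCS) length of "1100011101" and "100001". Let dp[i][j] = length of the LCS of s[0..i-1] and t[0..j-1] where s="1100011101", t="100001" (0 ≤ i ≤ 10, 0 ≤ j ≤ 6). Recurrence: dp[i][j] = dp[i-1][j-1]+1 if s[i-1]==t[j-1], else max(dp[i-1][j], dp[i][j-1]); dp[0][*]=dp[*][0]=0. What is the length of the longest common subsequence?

   ''  1  0  0  0  0  1
''  0  0  0  0  0  0  0
 1  0  1  1  1  1  1  1
 1  0  1  1  1  1  1  2
 0  0  1  2  2  2  2  2
 0  0  1  2  3  3  3  3
 0  0  1  2  3  4  4  4
 1  0  1  2  3  4  4  5
 1  0  1  2  3  4  4  5
 1  0  1  2  3  4  4  5
 0  0  1  2  3  4  5  5
 1  0  1  2  3  4  5  6

6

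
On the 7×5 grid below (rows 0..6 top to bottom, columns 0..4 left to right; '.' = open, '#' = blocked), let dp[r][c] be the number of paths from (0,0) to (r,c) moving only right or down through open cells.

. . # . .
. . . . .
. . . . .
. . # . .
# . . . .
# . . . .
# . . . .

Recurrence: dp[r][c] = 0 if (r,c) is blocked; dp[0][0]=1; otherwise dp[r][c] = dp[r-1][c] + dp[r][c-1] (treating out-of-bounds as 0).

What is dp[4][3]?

11

r\c   0   1   2   3   4
  0   1   1   0   0   0
  1   1   2   2   2   2
  2   1   3   5   7   9
  3   1   4   0   7  16
  4   0   4   4  11  27
  5   0   4   8  19  46
  6   0   4  12  31  77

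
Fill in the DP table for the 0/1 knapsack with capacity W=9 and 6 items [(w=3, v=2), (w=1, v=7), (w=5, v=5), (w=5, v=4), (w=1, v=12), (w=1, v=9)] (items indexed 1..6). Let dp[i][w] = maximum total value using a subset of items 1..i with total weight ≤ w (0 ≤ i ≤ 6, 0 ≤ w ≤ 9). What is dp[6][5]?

28

i\w   0   1   2   3   4   5   6   7   8   9
  0   0   0   0   0   0   0   0   0   0   0
  1   0   0   0   2   2   2   2   2   2   2
  2   0   7   7   7   9   9   9   9   9   9
  3   0   7   7   7   9   9  12  12  12  14
  4   0   7   7   7   9   9  12  12  12  14
  5   0  12  19  19  19  21  21  24  24  24
  6   0  12  21  28  28  28  30  30  33  33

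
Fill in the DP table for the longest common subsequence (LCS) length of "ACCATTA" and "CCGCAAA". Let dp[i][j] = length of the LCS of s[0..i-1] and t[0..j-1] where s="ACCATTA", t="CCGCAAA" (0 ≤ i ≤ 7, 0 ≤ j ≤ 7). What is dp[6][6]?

   ''  C  C  G  C  A  A  A
''  0  0  0  0  0  0  0  0
 A  0  0  0  0  0  1  1  1
 C  0  1  1  1  1  1  1  1
 C  0  1  2  2  2  2  2  2
 A  0  1  2  2  2  3  3  3
 T  0  1  2  2  2  3  3  3
 T  0  1  2  2  2  3  3  3
 A  0  1  2  2  2  3  4  4

3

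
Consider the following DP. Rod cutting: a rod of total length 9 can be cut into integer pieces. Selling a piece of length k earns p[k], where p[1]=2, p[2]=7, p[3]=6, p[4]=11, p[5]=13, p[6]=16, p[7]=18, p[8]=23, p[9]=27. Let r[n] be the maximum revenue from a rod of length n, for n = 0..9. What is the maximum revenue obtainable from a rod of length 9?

   n    0    1    2    3    4    5    6    7    8    9
r[n]    0    2    7    9   14   16   21   23   28   30

30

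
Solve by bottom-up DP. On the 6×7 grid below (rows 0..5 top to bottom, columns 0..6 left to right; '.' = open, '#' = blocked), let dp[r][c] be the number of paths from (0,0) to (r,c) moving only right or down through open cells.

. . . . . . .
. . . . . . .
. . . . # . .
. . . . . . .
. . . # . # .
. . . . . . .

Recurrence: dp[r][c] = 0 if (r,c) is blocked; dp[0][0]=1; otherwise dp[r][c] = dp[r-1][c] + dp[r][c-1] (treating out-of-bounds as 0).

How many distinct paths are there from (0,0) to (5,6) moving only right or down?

80

r\c   0   1   2   3   4   5   6
  0   1   1   1   1   1   1   1
  1   1   2   3   4   5   6   7
  2   1   3   6  10   0   6  13
  3   1   4  10  20  20  26  39
  4   1   5  15   0  20   0  39
  5   1   6  21  21  41  41  80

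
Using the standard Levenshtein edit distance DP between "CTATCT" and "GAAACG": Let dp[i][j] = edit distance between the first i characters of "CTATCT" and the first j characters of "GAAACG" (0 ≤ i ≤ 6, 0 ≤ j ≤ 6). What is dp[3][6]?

5

   ''  G  A  A  A  C  G
''  0  1  2  3  4  5  6
 C  1  1  2  3  4  4  5
 T  2  2  2  3  4  5  5
 A  3  3  2  2  3  4  5
 T  4  4  3  3  3  4  5
 C  5  5  4  4  4  3  4
 T  6  6  5  5  5  4  4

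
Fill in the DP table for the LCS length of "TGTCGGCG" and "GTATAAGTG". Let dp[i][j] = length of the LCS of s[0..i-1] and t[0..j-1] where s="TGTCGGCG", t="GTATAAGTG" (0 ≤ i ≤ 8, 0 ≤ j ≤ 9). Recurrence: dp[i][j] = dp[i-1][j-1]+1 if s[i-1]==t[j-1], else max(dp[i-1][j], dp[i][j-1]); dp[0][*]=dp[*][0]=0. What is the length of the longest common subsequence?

   ''  G  T  A  T  A  A  G  T  G
''  0  0  0  0  0  0  0  0  0  0
 T  0  0  1  1  1  1  1  1  1  1
 G  0  1  1  1  1  1  1  2  2  2
 T  0  1  2  2  2  2  2  2  3  3
 C  0  1  2  2  2  2  2  2  3  3
 G  0  1  2  2  2  2  2  3  3  4
 G  0  1  2  2  2  2  2  3  3  4
 C  0  1  2  2  2  2  2  3  3  4
 G  0  1  2  2  2  2  2  3  3  4

4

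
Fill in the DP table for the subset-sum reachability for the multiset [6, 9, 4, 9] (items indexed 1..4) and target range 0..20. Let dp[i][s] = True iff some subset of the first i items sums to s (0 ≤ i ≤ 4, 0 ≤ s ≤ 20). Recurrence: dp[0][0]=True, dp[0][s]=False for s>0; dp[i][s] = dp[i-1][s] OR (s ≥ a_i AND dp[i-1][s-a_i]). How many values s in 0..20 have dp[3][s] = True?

8

i\s   0   1   2   3   4   5   6   7   8   9  10  11  12  13  14  15  16  17  18  19  20
  0   T   F   F   F   F   F   F   F   F   F   F   F   F   F   F   F   F   F   F   F   F
  1   T   F   F   F   F   F   T   F   F   F   F   F   F   F   F   F   F   F   F   F   F
  2   T   F   F   F   F   F   T   F   F   T   F   F   F   F   F   T   F   F   F   F   F
  3   T   F   F   F   T   F   T   F   F   T   T   F   F   T   F   T   F   F   F   T   F
  4   T   F   F   F   T   F   T   F   F   T   T   F   F   T   F   T   F   F   T   T   F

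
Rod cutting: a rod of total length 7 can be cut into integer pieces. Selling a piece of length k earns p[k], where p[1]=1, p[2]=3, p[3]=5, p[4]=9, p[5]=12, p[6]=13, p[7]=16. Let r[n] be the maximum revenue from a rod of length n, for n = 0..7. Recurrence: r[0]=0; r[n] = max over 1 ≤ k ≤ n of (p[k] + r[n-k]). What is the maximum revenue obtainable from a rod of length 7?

16

   n    0    1    2    3    4    5    6    7
r[n]    0    1    3    5    9   12   13   16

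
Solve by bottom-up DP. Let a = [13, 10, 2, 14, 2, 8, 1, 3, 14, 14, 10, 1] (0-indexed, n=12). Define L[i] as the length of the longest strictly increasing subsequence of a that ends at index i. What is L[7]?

   i    0    1    2    3    4    5    6    7    8    9   10   11
a[i]   13   10    2   14    2    8    1    3   14   14   10    1
L[i]    1    1    1    2    1    2    1    2    3    3    3    1

2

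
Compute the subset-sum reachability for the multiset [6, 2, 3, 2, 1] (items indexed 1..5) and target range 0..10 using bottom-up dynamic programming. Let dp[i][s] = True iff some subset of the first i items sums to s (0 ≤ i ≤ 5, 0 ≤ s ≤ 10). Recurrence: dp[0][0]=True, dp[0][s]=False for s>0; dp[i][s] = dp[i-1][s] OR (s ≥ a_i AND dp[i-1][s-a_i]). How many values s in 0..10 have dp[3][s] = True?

i\s   0   1   2   3   4   5   6   7   8   9  10
  0   T   F   F   F   F   F   F   F   F   F   F
  1   T   F   F   F   F   F   T   F   F   F   F
  2   T   F   T   F   F   F   T   F   T   F   F
  3   T   F   T   T   F   T   T   F   T   T   F
  4   T   F   T   T   T   T   T   T   T   T   T
  5   T   T   T   T   T   T   T   T   T   T   T

7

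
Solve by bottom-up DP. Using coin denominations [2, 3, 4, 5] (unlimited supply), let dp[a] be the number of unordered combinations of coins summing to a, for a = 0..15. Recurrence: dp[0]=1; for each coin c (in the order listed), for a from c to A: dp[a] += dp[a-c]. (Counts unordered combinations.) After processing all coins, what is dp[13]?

after  coin     0     1     2     3     4     5     6     7     8     9    10    11    12    13    14    15
          2     1     0     1     0     1     0     1     0     1     0     1     0     1     0     1     0
          3     1     0     1     1     1     1     2     1     2     2     2     2     3     2     3     3
          4     1     0     1     1     2     1     3     2     4     3     5     4     7     5     8     7
          5     1     0     1     1     2     2     3     3     5     5     7     7    10    10    13    14

10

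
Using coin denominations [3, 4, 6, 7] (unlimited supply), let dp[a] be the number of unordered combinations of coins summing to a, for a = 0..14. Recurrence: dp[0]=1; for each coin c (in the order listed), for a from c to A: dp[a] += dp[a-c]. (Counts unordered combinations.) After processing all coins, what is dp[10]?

after  coin     0     1     2     3     4     5     6     7     8     9    10    11    12    13    14
          3     1     0     0     1     0     0     1     0     0     1     0     0     1     0     0
          4     1     0     0     1     1     0     1     1     1     1     1     1     2     1     1
          6     1     0     0     1     1     0     2     1     1     2     2     1     4     2     2
          7     1     0     0     1     1     0     2     2     1     2     3     2     4     4     4

3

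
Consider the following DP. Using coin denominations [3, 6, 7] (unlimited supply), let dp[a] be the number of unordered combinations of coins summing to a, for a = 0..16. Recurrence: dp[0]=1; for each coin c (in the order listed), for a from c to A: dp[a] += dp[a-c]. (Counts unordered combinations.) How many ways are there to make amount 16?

after  coin     0     1     2     3     4     5     6     7     8     9    10    11    12    13    14    15    16
          3     1     0     0     1     0     0     1     0     0     1     0     0     1     0     0     1     0
          6     1     0     0     1     0     0     2     0     0     2     0     0     3     0     0     3     0
          7     1     0     0     1     0     0     2     1     0     2     1     0     3     2     1     3     2

2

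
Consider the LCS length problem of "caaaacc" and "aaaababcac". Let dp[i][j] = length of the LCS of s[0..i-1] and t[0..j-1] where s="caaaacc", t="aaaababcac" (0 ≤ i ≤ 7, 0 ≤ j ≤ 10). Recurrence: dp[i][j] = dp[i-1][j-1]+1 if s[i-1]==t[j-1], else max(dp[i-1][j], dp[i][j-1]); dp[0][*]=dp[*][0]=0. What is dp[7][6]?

   ''  a  a  a  a  b  a  b  c  a  c
''  0  0  0  0  0  0  0  0  0  0  0
 c  0  0  0  0  0  0  0  0  1  1  1
 a  0  1  1  1  1  1  1  1  1  2  2
 a  0  1  2  2  2  2  2  2  2  2  2
 a  0  1  2  3  3  3  3  3  3  3  3
 a  0  1  2  3  4  4  4  4  4  4  4
 c  0  1  2  3  4  4  4  4  5  5  5
 c  0  1  2  3  4  4  4  4  5  5  6

4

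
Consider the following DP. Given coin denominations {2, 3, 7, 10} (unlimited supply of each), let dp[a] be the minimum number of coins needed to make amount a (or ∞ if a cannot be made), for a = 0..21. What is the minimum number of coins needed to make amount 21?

 a  0  1  2  3  4  5  6  7  8  9 10 11 12 13 14 15 16 17 18 19 20 21
dp  0  -  1  1  2  2  2  1  3  2  1  3  2  2  2  3  3  2  4  3  2  3
(- denotes ∞ / unreachable)

3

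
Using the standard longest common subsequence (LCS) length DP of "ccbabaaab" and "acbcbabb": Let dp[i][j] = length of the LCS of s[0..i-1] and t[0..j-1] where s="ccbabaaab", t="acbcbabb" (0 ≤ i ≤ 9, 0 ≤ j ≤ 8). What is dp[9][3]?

   ''  a  c  b  c  b  a  b  b
''  0  0  0  0  0  0  0  0  0
 c  0  0  1  1  1  1  1  1  1
 c  0  0  1  1  2  2  2  2  2
 b  0  0  1  2  2  3  3  3  3
 a  0  1  1  2  2  3  4  4  4
 b  0  1  1  2  2  3  4  5  5
 a  0  1  1  2  2  3  4  5  5
 a  0  1  1  2  2  3  4  5  5
 a  0  1  1  2  2  3  4  5  5
 b  0  1  1  2  2  3  4  5  6

2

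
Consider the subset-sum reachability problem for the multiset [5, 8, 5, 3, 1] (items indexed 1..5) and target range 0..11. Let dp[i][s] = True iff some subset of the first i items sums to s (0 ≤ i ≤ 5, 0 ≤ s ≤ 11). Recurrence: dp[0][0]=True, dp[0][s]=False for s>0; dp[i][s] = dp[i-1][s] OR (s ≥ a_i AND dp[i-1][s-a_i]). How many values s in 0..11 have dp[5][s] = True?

10

i\s   0   1   2   3   4   5   6   7   8   9  10  11
  0   T   F   F   F   F   F   F   F   F   F   F   F
  1   T   F   F   F   F   T   F   F   F   F   F   F
  2   T   F   F   F   F   T   F   F   T   F   F   F
  3   T   F   F   F   F   T   F   F   T   F   T   F
  4   T   F   F   T   F   T   F   F   T   F   T   T
  5   T   T   F   T   T   T   T   F   T   T   T   T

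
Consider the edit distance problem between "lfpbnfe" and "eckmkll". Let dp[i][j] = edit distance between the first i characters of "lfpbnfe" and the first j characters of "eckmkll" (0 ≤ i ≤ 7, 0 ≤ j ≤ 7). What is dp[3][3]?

3

   ''  e  c  k  m  k  l  l
''  0  1  2  3  4  5  6  7
 l  1  1  2  3  4  5  5  6
 f  2  2  2  3  4  5  6  6
 p  3  3  3  3  4  5  6  7
 b  4  4  4  4  4  5  6  7
 n  5  5  5  5  5  5  6  7
 f  6  6  6  6  6  6  6  7
 e  7  6  7  7  7  7  7  7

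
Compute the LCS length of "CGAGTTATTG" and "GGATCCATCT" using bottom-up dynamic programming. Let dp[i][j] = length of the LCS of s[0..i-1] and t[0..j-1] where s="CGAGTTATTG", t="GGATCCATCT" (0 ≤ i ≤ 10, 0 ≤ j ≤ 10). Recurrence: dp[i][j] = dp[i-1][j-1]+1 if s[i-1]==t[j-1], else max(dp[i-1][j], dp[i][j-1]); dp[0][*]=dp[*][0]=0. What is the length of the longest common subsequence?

6

   ''  G  G  A  T  C  C  A  T  C  T
''  0  0  0  0  0  0  0  0  0  0  0
 C  0  0  0  0  0  1  1  1  1  1  1
 G  0  1  1  1  1  1  1  1  1  1  1
 A  0  1  1  2  2  2  2  2  2  2  2
 G  0  1  2  2  2  2  2  2  2  2  2
 T  0  1  2  2  3  3  3  3  3  3  3
 T  0  1  2  2  3  3  3  3  4  4  4
 A  0  1  2  3  3  3  3  4  4  4  4
 T  0  1  2  3  4  4  4  4  5  5  5
 T  0  1  2  3  4  4  4  4  5  5  6
 G  0  1  2  3  4  4  4  4  5  5  6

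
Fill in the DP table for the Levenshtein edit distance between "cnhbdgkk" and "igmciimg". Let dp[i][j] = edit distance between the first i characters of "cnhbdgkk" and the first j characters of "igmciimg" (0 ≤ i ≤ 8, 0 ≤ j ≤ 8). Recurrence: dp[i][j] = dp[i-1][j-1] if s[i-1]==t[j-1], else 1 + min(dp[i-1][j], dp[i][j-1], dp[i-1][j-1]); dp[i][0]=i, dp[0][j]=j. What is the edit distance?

8

   ''  i  g  m  c  i  i  m  g
''  0  1  2  3  4  5  6  7  8
 c  1  1  2  3  3  4  5  6  7
 n  2  2  2  3  4  4  5  6  7
 h  3  3  3  3  4  5  5  6  7
 b  4  4  4  4  4  5  6  6  7
 d  5  5  5  5  5  5  6  7  7
 g  6  6  5  6  6  6  6  7  7
 k  7  7  6  6  7  7  7  7  8
 k  8  8  7  7  7  8  8  8  8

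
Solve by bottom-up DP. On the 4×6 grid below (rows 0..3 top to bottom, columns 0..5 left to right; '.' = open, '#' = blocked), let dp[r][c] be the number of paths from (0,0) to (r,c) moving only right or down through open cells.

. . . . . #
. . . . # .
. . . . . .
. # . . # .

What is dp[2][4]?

10

r\c   0   1   2   3   4   5
  0   1   1   1   1   1   0
  1   1   2   3   4   0   0
  2   1   3   6  10  10  10
  3   1   0   6  16   0  10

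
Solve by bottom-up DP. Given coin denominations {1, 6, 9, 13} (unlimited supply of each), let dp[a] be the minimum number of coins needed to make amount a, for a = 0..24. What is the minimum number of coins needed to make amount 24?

 a  0  1  2  3  4  5  6  7  8  9 10 11 12 13 14 15 16 17 18 19 20 21 22 23 24
dp  0  1  2  3  4  5  1  2  3  1  2  3  2  1  2  2  3  4  2  2  3  3  2  3  3

3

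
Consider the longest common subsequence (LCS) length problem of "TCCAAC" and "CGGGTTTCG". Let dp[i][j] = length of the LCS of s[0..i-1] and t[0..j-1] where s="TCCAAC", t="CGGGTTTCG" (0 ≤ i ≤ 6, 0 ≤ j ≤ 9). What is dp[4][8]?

2

   ''  C  G  G  G  T  T  T  C  G
''  0  0  0  0  0  0  0  0  0  0
 T  0  0  0  0  0  1  1  1  1  1
 C  0  1  1  1  1  1  1  1  2  2
 C  0  1  1  1  1  1  1  1  2  2
 A  0  1  1  1  1  1  1  1  2  2
 A  0  1  1  1  1  1  1  1  2  2
 C  0  1  1  1  1  1  1  1  2  2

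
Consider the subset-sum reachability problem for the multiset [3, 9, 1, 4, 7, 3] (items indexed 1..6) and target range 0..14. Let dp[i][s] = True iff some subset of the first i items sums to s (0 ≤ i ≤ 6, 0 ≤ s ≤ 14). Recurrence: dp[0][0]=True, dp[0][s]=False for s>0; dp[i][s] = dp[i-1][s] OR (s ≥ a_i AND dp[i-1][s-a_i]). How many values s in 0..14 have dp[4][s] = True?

12

i\s   0   1   2   3   4   5   6   7   8   9  10  11  12  13  14
  0   T   F   F   F   F   F   F   F   F   F   F   F   F   F   F
  1   T   F   F   T   F   F   F   F   F   F   F   F   F   F   F
  2   T   F   F   T   F   F   F   F   F   T   F   F   T   F   F
  3   T   T   F   T   T   F   F   F   F   T   T   F   T   T   F
  4   T   T   F   T   T   T   F   T   T   T   T   F   T   T   T
  5   T   T   F   T   T   T   F   T   T   T   T   T   T   T   T
  6   T   T   F   T   T   T   T   T   T   T   T   T   T   T   T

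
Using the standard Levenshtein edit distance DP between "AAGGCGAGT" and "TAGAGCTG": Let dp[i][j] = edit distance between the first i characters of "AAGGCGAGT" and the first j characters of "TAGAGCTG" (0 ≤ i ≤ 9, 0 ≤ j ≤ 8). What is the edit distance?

   ''  T  A  G  A  G  C  T  G
''  0  1  2  3  4  5  6  7  8
 A  1  1  1  2  3  4  5  6  7
 A  2  2  1  2  2  3  4  5  6
 G  3  3  2  1  2  2  3  4  5
 G  4  4  3  2  2  2  3  4  4
 C  5  5  4  3  3  3  2  3  4
 G  6  6  5  4  4  3  3  3  3
 A  7  7  6  5  4  4  4  4  4
 G  8  8  7  6  5  4  5  5  4
 T  9  8  8  7  6  5  5  5  5

5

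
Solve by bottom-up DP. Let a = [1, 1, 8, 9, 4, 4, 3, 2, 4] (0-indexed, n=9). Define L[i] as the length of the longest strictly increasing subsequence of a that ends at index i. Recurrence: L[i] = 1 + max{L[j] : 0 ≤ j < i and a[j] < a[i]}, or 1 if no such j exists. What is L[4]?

2

   i    0    1    2    3    4    5    6    7    8
a[i]    1    1    8    9    4    4    3    2    4
L[i]    1    1    2    3    2    2    2    2    3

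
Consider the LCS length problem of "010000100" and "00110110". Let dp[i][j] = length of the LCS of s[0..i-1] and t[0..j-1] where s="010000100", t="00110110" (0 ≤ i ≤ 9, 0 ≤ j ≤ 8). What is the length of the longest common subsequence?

5

   ''  0  0  1  1  0  1  1  0
''  0  0  0  0  0  0  0  0  0
 0  0  1  1  1  1  1  1  1  1
 1  0  1  1  2  2  2  2  2  2
 0  0  1  2  2  2  3  3  3  3
 0  0  1  2  2  2  3  3  3  4
 0  0  1  2  2  2  3  3  3  4
 0  0  1  2  2  2  3  3  3  4
 1  0  1  2  3  3  3  4  4  4
 0  0  1  2  3  3  4  4  4  5
 0  0  1  2  3  3  4  4  4  5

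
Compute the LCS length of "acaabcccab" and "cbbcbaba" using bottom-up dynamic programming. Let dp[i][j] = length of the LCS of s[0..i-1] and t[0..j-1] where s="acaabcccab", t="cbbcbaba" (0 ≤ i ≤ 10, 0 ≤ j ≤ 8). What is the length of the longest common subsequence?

5

   ''  c  b  b  c  b  a  b  a
''  0  0  0  0  0  0  0  0  0
 a  0  0  0  0  0  0  1  1  1
 c  0  1  1  1  1  1  1  1  1
 a  0  1  1  1  1  1  2  2  2
 a  0  1  1  1  1  1  2  2  3
 b  0  1  2  2  2  2  2  3  3
 c  0  1  2  2  3  3  3  3  3
 c  0  1  2  2  3  3  3  3  3
 c  0  1  2  2  3  3  3  3  3
 a  0  1  2  2  3  3  4  4  4
 b  0  1  2  3  3  4  4  5  5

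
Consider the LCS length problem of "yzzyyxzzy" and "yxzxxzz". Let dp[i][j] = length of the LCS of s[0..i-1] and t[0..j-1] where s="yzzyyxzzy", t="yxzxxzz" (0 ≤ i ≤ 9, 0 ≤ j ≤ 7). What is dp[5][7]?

   ''  y  x  z  x  x  z  z
''  0  0  0  0  0  0  0  0
 y  0  1  1  1  1  1  1  1
 z  0  1  1  2  2  2  2  2
 z  0  1  1  2  2  2  3  3
 y  0  1  1  2  2  2  3  3
 y  0  1  1  2  2  2  3  3
 x  0  1  2  2  3  3  3  3
 z  0  1  2  3  3  3  4  4
 z  0  1  2  3  3  3  4  5
 y  0  1  2  3  3  3  4  5

3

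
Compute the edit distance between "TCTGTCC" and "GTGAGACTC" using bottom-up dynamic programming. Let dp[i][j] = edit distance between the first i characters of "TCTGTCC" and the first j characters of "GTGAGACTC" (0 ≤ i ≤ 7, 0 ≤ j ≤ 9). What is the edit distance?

5

   ''  G  T  G  A  G  A  C  T  C
''  0  1  2  3  4  5  6  7  8  9
 T  1  1  1  2  3  4  5  6  7  8
 C  2  2  2  2  3  4  5  5  6  7
 T  3  3  2  3  3  4  5  6  5  6
 G  4  3  3  2  3  3  4  5  6  6
 T  5  4  3  3  3  4  4  5  5  6
 C  6  5  4  4  4  4  5  4  5  5
 C  7  6  5  5  5  5  5  5  5  5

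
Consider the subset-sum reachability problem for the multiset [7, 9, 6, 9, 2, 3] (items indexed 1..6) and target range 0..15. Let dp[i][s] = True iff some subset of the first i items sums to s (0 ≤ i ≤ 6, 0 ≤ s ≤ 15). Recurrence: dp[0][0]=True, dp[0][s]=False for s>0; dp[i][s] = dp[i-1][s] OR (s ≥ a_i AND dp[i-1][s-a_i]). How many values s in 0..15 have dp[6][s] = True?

14

i\s   0   1   2   3   4   5   6   7   8   9  10  11  12  13  14  15
  0   T   F   F   F   F   F   F   F   F   F   F   F   F   F   F   F
  1   T   F   F   F   F   F   F   T   F   F   F   F   F   F   F   F
  2   T   F   F   F   F   F   F   T   F   T   F   F   F   F   F   F
  3   T   F   F   F   F   F   T   T   F   T   F   F   F   T   F   T
  4   T   F   F   F   F   F   T   T   F   T   F   F   F   T   F   T
  5   T   F   T   F   F   F   T   T   T   T   F   T   F   T   F   T
  6   T   F   T   T   F   T   T   T   T   T   T   T   T   T   T   T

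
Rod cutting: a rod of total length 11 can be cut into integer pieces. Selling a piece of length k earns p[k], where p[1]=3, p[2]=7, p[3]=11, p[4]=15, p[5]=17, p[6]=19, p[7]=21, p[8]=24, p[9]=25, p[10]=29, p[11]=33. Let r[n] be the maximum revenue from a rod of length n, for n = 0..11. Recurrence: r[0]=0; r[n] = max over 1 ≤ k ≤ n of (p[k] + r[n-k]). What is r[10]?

   n    0    1    2    3    4    5    6    7    8    9   10   11
r[n]    0    3    7   11   15   18   22   26   30   33   37   41

37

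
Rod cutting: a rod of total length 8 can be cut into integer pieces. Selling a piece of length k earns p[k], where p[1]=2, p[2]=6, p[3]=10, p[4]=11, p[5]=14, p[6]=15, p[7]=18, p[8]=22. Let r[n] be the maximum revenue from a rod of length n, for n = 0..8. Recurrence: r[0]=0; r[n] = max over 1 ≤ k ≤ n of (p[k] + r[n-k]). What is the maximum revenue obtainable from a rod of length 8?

26

   n    0    1    2    3    4    5    6    7    8
r[n]    0    2    6   10   12   16   20   22   26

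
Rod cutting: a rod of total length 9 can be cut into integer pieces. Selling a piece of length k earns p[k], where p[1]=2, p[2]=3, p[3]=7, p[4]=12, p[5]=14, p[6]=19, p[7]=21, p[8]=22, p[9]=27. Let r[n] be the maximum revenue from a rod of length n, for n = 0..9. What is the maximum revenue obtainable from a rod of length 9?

27

   n    0    1    2    3    4    5    6    7    8    9
r[n]    0    2    4    7   12   14   19   21   24   27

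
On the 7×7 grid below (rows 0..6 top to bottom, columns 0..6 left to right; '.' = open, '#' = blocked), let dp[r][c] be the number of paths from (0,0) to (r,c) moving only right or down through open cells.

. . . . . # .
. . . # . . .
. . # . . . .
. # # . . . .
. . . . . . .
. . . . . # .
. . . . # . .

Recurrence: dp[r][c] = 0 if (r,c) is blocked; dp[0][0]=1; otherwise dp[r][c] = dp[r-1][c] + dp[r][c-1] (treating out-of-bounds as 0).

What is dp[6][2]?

r\c   0   1   2   3   4   5   6
  0   1   1   1   1   1   0   0
  1   1   2   3   0   1   1   1
  2   1   3   0   0   1   2   3
  3   1   0   0   0   1   3   6
  4   1   1   1   1   2   5  11
  5   1   2   3   4   6   0  11
  6   1   3   6  10   0   0  11

6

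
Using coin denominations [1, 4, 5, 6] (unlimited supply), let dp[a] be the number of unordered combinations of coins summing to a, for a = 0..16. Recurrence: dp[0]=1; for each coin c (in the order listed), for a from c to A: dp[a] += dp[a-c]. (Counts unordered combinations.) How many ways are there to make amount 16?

after  coin     0     1     2     3     4     5     6     7     8     9    10    11    12    13    14    15    16
          1     1     1     1     1     1     1     1     1     1     1     1     1     1     1     1     1     1
          4     1     1     1     1     2     2     2     2     3     3     3     3     4     4     4     4     5
          5     1     1     1     1     2     3     3     3     4     5     6     6     7     8     9    10    11
          6     1     1     1     1     2     3     4     4     5     6     8     9    11    12    14    16    19

19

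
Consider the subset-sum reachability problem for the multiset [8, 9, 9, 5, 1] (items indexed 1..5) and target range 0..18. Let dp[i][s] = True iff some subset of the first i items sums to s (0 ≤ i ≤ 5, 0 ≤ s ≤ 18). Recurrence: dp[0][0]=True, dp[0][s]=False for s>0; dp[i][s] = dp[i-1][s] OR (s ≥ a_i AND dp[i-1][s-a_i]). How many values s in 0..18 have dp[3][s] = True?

5

i\s   0   1   2   3   4   5   6   7   8   9  10  11  12  13  14  15  16  17  18
  0   T   F   F   F   F   F   F   F   F   F   F   F   F   F   F   F   F   F   F
  1   T   F   F   F   F   F   F   F   T   F   F   F   F   F   F   F   F   F   F
  2   T   F   F   F   F   F   F   F   T   T   F   F   F   F   F   F   F   T   F
  3   T   F   F   F   F   F   F   F   T   T   F   F   F   F   F   F   F   T   T
  4   T   F   F   F   F   T   F   F   T   T   F   F   F   T   T   F   F   T   T
  5   T   T   F   F   F   T   T   F   T   T   T   F   F   T   T   T   F   T   T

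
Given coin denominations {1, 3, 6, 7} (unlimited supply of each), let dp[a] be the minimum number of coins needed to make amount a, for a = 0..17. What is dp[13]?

2

 a  0  1  2  3  4  5  6  7  8  9 10 11 12 13 14 15 16 17
dp  0  1  2  1  2  3  1  1  2  2  2  3  2  2  2  3  3  3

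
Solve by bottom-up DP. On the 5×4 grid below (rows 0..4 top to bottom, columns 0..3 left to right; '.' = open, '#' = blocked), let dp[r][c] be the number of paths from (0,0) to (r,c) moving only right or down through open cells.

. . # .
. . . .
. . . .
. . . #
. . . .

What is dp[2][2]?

5

r\c   0   1   2   3
  0   1   1   0   0
  1   1   2   2   2
  2   1   3   5   7
  3   1   4   9   0
  4   1   5  14  14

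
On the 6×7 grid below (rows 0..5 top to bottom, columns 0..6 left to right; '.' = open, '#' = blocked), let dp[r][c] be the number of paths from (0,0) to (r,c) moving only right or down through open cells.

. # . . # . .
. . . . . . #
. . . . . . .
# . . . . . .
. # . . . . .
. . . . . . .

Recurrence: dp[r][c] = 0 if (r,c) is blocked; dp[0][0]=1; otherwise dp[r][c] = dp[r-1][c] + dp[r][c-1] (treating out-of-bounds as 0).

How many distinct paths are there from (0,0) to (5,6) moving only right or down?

r\c   0   1   2   3   4   5   6
  0   1   0   0   0   0   0   0
  1   1   1   1   1   1   1   0
  2   1   2   3   4   5   6   6
  3   0   2   5   9  14  20  26
  4   0   0   5  14  28  48  74
  5   0   0   5  19  47  95 169

169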